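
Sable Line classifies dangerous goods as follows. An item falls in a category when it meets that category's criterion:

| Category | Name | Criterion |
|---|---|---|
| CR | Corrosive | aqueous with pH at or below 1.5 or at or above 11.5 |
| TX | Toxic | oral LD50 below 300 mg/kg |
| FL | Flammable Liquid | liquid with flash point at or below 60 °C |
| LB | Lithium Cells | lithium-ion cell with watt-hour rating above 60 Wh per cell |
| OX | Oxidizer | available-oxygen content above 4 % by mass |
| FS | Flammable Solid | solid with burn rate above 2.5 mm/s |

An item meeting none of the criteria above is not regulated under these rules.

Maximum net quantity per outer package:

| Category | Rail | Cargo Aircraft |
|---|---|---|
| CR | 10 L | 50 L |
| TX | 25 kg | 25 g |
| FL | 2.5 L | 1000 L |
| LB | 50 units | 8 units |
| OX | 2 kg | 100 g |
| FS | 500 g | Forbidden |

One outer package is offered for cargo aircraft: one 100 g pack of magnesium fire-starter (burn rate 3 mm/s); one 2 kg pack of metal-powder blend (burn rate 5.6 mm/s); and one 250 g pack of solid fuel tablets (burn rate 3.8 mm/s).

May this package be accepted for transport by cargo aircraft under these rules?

The magnesium fire-starter has burn rate 3 mm/s, which is > 2.5 mm/s, so it is Category FS (Flammable Solid).
With burn rate 5.6 mm/s (> 2.5 mm/s), the metal-powder blend falls in Category FS.
The solid fuel tablets have burn rate 3.8 mm/s, which is > 2.5 mm/s, so they are Category FS (Flammable Solid).
Category FS net quantity: 100 g + 2 kg + 250 g = 2.35 kg.
Category FS is Forbidden by cargo aircraft.

No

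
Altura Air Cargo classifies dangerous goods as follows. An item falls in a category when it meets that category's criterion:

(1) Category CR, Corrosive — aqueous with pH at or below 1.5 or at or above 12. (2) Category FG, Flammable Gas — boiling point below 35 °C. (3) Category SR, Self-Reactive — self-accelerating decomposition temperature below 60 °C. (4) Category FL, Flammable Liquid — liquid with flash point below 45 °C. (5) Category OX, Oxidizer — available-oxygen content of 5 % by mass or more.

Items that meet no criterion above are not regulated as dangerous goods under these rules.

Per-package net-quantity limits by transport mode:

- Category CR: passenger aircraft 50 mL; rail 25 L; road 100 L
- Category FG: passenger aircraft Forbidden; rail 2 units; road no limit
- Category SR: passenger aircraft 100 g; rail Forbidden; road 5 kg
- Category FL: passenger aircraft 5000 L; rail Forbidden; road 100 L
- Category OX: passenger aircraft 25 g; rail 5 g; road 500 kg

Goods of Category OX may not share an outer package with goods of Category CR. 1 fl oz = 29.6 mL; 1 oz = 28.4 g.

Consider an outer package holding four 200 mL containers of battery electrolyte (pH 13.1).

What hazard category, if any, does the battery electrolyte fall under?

Battery electrolyte: pH 13.1 ≥ 12 → Category CR (Corrosive).

Category CR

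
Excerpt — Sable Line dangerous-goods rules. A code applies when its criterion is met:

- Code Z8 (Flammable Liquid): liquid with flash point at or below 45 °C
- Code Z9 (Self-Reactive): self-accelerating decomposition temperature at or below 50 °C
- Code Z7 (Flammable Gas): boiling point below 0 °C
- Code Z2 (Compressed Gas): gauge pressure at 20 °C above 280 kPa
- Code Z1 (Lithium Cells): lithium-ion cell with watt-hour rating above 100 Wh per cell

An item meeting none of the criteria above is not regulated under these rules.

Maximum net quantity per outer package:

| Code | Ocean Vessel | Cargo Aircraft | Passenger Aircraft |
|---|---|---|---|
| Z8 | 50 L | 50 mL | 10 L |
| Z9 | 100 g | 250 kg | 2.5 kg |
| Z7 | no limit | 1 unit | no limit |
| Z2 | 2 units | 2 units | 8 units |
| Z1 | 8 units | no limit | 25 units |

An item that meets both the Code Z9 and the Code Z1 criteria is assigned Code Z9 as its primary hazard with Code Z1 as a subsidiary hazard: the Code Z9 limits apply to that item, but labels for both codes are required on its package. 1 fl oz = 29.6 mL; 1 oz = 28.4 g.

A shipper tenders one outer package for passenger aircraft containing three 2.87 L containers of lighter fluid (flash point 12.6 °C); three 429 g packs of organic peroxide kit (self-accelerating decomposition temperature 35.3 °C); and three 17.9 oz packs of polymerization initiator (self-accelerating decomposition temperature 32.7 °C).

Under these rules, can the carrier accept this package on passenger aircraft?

No

Flash point 12.6 °C meets the Code Z8 criterion (Flammable Liquid), so the lighter fluid is Code Z8.
Organic peroxide kit: self-accelerating decomposition temperature 35.3 °C ≤ 50 °C → Code Z9 (Self-Reactive).
The polymerization initiator has self-accelerating decomposition temperature 32.7 °C, which is ≤ 50 °C, so it is Code Z9 (Self-Reactive).
Total Code Z9: (three 429 g packs = 1.287 kg) + (three 17.9 oz packs = 1525.08 g) = 2812.08 g.
That exceeds the Code Z9 passenger aircraft limit of 2.5 kg.
Code Z8 quantity: three 2.87 L containers = 8.61 L.
8.61 L is within the passenger aircraft limit of 10 L for Code Z8.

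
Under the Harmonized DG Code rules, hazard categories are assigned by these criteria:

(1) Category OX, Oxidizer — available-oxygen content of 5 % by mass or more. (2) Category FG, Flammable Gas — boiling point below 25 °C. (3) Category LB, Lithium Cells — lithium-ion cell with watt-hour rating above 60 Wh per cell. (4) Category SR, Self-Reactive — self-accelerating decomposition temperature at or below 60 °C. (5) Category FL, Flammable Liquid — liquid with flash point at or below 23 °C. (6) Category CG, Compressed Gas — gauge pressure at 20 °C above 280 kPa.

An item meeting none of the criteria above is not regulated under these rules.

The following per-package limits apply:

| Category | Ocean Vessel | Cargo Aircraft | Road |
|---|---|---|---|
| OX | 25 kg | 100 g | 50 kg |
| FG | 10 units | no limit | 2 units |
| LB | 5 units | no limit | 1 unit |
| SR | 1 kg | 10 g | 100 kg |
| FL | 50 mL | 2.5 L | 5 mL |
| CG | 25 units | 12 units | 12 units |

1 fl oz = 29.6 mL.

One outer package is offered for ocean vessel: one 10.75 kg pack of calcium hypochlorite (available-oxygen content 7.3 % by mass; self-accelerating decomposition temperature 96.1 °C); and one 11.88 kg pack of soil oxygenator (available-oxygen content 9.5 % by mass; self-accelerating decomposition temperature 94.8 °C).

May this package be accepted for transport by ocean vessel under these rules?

The calcium hypochlorite has available-oxygen content 7.3 % by mass, which is ≥ 5 % by mass, so it is Category OX (Oxidizer).
With available-oxygen content 9.5 % by mass (≥ 5 % by mass), the soil oxygenator falls in Category OX.
Category OX net quantity: 10.75 kg + 11.88 kg = 22.63 kg.
22.63 kg ≤ 25 kg (ocean vessel limit, Category OX) — within limit.

Yes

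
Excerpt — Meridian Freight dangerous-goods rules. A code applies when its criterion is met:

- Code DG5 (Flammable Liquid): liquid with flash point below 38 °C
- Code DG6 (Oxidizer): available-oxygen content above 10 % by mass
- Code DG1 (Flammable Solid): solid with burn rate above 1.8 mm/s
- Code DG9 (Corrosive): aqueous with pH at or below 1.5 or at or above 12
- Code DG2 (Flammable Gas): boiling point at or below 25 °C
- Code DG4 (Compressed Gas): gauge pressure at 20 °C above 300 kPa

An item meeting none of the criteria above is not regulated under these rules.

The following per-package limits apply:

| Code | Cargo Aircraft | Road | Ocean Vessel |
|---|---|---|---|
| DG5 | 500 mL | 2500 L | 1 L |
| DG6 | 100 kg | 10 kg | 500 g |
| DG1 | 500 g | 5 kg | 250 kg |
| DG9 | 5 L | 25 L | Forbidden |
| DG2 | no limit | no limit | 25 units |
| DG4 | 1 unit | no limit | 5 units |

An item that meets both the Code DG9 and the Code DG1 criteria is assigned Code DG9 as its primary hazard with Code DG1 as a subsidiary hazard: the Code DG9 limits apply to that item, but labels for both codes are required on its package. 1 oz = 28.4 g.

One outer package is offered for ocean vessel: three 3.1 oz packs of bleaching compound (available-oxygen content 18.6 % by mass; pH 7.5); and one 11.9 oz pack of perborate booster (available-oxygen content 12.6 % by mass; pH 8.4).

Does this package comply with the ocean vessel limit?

Bleaching compound: available-oxygen content 18.6 % by mass > 10 % by mass → Code DG6 (Oxidizer).
The perborate booster has available-oxygen content 12.6 % by mass, which is > 10 % by mass, so it is Code DG6 (Oxidizer).
Total Code DG6: (three 3.1 oz packs = 264.12 g) + (one 11.9 oz pack = 337.96 g) = 602.08 g.
602.08 g > 500 g (ocean vessel limit, Code DG6) — over the limit.

No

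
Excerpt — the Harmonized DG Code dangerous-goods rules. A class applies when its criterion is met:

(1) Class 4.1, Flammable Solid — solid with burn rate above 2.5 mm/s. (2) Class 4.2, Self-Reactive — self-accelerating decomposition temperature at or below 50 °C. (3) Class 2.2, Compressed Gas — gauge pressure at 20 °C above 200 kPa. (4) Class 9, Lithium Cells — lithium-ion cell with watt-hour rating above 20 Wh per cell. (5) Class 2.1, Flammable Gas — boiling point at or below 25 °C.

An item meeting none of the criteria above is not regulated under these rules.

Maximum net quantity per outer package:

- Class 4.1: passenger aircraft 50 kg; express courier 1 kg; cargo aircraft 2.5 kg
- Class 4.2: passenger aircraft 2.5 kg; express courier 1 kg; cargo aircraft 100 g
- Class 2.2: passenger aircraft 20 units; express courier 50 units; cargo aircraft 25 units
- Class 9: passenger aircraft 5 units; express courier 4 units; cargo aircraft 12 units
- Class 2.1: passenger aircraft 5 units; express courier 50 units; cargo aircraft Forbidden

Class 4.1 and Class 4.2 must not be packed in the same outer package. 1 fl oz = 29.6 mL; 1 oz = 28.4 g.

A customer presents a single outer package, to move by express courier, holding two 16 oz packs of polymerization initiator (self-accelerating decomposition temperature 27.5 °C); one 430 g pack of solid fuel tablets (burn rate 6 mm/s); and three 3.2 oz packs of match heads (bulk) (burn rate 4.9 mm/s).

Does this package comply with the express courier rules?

No

Polymerization initiator: self-accelerating decomposition temperature 27.5 °C ≤ 50 °C → Class 4.2 (Self-Reactive).
Burn rate 6 mm/s meets the Class 4.1 criterion (Flammable Solid), so the solid fuel tablets are Class 4.1.
Burn rate 4.9 mm/s meets the Class 4.1 criterion (Flammable Solid), so the match heads (bulk) are Class 4.1.
Total Class 4.1: 430 g + (three 3.2 oz packs = 272.64 g) = 702.64 g.
702.64 g ≤ 1 kg (express courier limit, Class 4.1) — within limit.
Class 4.2 quantity: two 16 oz packs = 908.8 g.
That is within the Class 4.2 express courier limit of 1 kg.
Class 4.1 and Class 4.2 may not share an outer package.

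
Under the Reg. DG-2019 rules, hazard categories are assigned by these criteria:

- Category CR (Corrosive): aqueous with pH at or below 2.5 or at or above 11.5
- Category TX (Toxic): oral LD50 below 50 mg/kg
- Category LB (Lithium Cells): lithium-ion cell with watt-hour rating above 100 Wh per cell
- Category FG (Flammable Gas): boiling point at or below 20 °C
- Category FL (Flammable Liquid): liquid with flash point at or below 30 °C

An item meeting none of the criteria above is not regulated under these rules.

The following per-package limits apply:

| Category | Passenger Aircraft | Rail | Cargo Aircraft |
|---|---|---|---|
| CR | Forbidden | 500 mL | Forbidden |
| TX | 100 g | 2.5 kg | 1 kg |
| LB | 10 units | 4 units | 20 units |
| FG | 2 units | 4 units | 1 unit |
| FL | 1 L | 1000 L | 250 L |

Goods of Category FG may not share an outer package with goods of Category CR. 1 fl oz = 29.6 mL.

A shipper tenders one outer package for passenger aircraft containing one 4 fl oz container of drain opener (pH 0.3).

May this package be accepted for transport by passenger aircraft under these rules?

No

With pH 0.3 (≤ 2.5), the drain opener falls in Category CR.
Category CR quantity: one 4 fl oz container = 118.4 mL.
Category CR is Forbidden by passenger aircraft.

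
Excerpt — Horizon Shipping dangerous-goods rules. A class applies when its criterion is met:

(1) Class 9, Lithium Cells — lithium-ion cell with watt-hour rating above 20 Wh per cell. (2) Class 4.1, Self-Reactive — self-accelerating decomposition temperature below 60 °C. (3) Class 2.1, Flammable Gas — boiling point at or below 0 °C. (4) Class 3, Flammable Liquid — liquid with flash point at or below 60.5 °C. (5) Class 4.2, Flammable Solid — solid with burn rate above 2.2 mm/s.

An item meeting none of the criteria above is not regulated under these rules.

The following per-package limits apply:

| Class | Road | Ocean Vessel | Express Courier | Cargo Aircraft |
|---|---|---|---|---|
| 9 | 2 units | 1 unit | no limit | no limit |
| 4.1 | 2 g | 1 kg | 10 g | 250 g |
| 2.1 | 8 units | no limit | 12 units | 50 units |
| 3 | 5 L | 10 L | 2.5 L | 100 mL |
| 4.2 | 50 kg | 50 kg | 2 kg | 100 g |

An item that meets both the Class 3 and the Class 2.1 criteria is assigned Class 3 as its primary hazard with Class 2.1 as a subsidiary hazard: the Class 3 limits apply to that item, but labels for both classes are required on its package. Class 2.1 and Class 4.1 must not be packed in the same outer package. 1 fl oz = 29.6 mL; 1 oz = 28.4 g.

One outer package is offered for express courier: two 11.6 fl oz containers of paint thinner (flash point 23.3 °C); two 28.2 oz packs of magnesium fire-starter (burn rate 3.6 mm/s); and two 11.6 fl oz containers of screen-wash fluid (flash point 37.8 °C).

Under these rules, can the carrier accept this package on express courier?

Yes

Paint thinner: flash point 23.3 °C ≤ 60.5 °C → Class 3 (Flammable Liquid).
Magnesium fire-starter: burn rate 3.6 mm/s > 2.2 mm/s → Class 4.2 (Flammable Solid).
Flash point 37.8 °C meets the Class 3 criterion (Flammable Liquid), so the screen-wash fluid is Class 3.
Total Class 3: (two 11.6 fl oz containers = 686.72 mL) + (two 11.6 fl oz containers = 686.72 mL) = 1373.44 mL.
1373.44 mL is within the express courier limit of 2.5 L for Class 3.
Class 4.2 quantity: two 28.2 oz packs = 1601.76 g.
That is within the Class 4.2 express courier limit of 2 kg.
The segregation rule (Class 2.1 with Class 4.1) does not apply to Class 3 with Class 4.2.
Every hazard class is within its express courier limit and no segregation rule is violated.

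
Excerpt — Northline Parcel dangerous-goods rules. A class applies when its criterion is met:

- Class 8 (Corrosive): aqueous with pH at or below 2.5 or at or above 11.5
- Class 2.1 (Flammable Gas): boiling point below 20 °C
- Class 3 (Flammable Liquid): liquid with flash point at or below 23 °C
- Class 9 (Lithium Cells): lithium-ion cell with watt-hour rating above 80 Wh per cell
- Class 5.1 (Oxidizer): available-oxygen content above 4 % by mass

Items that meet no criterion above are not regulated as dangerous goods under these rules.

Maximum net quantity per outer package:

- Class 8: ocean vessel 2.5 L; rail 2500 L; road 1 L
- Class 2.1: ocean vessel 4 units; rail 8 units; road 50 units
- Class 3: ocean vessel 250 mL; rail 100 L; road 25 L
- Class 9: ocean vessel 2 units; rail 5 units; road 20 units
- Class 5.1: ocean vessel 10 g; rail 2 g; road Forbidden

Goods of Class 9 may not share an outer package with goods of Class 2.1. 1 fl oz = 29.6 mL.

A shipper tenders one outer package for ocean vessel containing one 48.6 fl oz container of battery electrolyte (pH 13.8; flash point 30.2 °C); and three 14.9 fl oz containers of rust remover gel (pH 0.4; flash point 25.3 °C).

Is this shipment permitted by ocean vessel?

The battery electrolyte has pH 13.8, which is ≥ 11.5, so it is Class 8 (Corrosive).
The rust remover gel has pH 0.4, which is ≤ 2.5, so it is Class 8 (Corrosive).
Total Class 8: (one 48.6 fl oz container = 1438.56 mL) + (three 14.9 fl oz containers = 1323.12 mL) = 2761.68 mL.
That exceeds the Class 8 ocean vessel limit of 2.5 L.

No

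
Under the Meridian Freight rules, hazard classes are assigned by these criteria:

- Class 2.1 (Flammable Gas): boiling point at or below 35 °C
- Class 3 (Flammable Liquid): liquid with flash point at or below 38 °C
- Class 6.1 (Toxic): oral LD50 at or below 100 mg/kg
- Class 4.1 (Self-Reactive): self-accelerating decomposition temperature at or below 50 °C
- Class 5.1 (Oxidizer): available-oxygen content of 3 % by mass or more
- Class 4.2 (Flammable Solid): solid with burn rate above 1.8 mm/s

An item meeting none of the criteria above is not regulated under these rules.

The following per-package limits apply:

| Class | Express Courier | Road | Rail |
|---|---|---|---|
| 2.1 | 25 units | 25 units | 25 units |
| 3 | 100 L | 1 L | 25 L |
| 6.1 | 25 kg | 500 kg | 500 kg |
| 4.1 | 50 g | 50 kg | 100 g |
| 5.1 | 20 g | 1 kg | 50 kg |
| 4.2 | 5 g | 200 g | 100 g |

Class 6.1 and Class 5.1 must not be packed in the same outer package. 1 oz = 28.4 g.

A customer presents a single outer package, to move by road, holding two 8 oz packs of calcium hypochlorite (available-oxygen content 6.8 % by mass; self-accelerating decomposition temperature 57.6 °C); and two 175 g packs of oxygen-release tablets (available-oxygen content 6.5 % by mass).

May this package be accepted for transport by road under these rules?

With available-oxygen content 6.8 % by mass (≥ 3 % by mass), the calcium hypochlorite falls in Class 5.1.
Available-oxygen content 6.5 % by mass meets the Class 5.1 criterion (Oxidizer), so the oxygen-release tablets are Class 5.1.
Class 5.1 net quantity: (two 8 oz packs = 454.4 g) + (two 175 g packs = 350 g) = 804.4 g.
That is within the Class 5.1 road limit of 1 kg.

Yes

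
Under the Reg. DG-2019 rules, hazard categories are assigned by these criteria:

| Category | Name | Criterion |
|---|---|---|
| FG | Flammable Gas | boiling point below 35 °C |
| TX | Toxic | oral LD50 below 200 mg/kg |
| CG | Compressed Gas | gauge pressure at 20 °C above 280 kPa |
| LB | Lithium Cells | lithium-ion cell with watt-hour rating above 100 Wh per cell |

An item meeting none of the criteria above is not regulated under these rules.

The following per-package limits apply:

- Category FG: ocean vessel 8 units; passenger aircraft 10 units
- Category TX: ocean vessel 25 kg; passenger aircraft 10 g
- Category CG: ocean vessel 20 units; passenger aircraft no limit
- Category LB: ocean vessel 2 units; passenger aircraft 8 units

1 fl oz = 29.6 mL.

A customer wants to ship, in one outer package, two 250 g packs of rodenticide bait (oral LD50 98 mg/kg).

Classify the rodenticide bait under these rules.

Category TX

Oral LD50 98 mg/kg meets the Category TX criterion (Toxic), so the rodenticide bait is Category TX.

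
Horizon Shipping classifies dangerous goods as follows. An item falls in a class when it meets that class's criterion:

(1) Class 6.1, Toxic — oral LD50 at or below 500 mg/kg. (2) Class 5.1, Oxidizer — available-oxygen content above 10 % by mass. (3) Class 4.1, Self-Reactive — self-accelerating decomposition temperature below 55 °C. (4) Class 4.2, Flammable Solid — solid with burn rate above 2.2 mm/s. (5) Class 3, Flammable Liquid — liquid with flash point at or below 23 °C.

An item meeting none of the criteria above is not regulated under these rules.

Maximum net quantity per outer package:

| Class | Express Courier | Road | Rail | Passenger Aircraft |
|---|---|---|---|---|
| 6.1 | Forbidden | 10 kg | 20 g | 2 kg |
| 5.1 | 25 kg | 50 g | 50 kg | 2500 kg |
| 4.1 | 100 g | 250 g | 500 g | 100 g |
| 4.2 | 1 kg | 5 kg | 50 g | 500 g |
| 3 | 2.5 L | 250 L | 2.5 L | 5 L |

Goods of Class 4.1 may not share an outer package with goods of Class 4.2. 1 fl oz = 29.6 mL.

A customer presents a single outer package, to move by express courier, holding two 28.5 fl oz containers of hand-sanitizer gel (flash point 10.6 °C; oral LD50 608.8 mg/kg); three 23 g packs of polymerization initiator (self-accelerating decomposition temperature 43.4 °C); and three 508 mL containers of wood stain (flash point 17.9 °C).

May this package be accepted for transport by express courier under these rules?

No

With flash point 10.6 °C (≤ 23 °C), the hand-sanitizer gel falls in Class 3.
With self-accelerating decomposition temperature 43.4 °C (< 55 °C), the polymerization initiator falls in Class 4.1.
Wood stain: flash point 17.9 °C ≤ 23 °C → Class 3 (Flammable Liquid).
Class 3 net quantity: (two 28.5 fl oz containers = 1687.2 mL) + (three 508 mL containers = 1.524 L) = 3211.2 mL.
3211.2 mL exceeds the express courier limit of 2.5 L for Class 3.
Class 4.1 quantity: three 23 g packs = 69 g.
69 g is within the express courier limit of 100 g for Class 4.1.
The segregation rule (Class 4.1 with Class 4.2) does not apply to Class 3 with Class 4.1.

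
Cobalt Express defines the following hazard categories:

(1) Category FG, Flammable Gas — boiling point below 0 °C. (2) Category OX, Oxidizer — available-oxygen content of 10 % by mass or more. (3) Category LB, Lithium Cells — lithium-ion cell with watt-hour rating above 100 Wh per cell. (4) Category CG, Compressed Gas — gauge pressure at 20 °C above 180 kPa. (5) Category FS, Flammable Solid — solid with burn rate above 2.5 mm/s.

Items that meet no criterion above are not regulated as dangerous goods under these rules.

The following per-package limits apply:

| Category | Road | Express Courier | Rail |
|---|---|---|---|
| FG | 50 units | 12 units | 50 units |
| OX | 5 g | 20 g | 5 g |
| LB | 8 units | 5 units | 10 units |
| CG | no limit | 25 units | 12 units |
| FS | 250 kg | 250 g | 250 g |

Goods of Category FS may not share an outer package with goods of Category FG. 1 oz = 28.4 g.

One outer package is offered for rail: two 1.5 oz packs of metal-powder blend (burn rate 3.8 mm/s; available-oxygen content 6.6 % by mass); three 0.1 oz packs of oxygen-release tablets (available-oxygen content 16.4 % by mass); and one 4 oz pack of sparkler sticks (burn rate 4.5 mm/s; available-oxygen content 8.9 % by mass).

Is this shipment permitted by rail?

The metal-powder blend has burn rate 3.8 mm/s, which is > 2.5 mm/s, so it is Category FS (Flammable Solid).
Oxygen-release tablets: available-oxygen content 16.4 % by mass ≥ 10 % by mass → Category OX (Oxidizer).
The sparkler sticks have burn rate 4.5 mm/s, which is > 2.5 mm/s, so they are Category FS (Flammable Solid).
Category OX quantity: three 0.1 oz packs = 8.52 g.
8.52 g > 5 g (rail limit, Category OX) — over the limit.
Total Category FS: (two 1.5 oz packs = 85.2 g) + (one 4 oz pack = 113.6 g) = 198.8 g.
198.8 g is within the rail limit of 250 g for Category FS.
The segregation rule (Category FS with Category FG) does not apply to Category OX with Category FS.

No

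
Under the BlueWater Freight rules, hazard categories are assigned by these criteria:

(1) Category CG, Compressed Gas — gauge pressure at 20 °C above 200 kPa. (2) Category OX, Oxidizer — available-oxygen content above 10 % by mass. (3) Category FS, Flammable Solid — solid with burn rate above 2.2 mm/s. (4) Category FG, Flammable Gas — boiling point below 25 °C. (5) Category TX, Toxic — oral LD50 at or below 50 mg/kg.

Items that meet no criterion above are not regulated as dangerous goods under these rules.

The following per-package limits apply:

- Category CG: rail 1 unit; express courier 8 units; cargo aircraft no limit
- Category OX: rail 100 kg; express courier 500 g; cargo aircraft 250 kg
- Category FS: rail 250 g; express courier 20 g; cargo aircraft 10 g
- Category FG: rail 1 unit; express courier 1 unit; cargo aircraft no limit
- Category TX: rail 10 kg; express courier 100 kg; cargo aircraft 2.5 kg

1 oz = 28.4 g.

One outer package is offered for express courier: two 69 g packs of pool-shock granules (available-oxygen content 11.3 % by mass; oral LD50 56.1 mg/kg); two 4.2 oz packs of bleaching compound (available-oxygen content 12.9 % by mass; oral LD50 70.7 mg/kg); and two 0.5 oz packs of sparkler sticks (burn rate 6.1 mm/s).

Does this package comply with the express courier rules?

No

Pool-shock granules: available-oxygen content 11.3 % by mass > 10 % by mass → Category OX (Oxidizer).
Bleaching compound: available-oxygen content 12.9 % by mass > 10 % by mass → Category OX (Oxidizer).
The sparkler sticks have burn rate 6.1 mm/s, which is > 2.2 mm/s, so they are Category FS (Flammable Solid).
Category FS quantity: two 0.5 oz packs = 28.4 g.
28.4 g > 20 g (express courier limit, Category FS) — over the limit.
Category OX net quantity: (two 69 g packs = 138 g) + (two 4.2 oz packs = 238.56 g) = 376.56 g.
That is within the Category OX express courier limit of 500 g.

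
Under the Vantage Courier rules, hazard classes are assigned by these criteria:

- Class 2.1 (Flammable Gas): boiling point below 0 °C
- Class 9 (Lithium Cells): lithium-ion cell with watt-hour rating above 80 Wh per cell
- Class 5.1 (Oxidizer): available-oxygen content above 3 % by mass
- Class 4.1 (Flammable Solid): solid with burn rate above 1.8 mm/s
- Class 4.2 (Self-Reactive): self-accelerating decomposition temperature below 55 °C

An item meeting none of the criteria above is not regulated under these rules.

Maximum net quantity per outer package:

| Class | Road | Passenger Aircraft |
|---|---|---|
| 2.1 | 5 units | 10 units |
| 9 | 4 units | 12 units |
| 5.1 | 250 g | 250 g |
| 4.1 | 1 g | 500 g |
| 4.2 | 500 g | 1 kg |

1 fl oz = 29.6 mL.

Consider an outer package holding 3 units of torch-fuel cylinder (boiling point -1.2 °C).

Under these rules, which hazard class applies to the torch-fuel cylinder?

Class 2.1

Boiling point -1.2 °C meets the Class 2.1 criterion (Flammable Gas), so the torch-fuel cylinder is Class 2.1.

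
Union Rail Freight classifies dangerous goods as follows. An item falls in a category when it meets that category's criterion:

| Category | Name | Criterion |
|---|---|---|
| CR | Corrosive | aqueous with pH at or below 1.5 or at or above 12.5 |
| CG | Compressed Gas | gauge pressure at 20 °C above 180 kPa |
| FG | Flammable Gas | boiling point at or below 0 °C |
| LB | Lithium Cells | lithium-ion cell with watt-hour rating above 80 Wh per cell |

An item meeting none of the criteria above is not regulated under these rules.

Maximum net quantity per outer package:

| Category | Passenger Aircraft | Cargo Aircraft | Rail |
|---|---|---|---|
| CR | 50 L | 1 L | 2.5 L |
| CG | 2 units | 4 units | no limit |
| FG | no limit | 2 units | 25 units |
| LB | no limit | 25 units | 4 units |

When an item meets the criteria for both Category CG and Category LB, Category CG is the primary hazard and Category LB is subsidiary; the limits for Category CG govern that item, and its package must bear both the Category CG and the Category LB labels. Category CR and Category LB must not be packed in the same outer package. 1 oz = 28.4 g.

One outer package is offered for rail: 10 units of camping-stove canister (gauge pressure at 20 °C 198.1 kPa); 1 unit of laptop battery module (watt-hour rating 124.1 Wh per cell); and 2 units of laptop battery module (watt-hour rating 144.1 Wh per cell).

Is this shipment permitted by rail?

The camping-stove canister has gauge pressure at 20 °C 198.1 kPa, which is > 180 kPa, so it is Category CG (Compressed Gas).
Watt-hour rating 124.1 Wh per cell meets the Category LB criterion (Lithium Cells), so the laptop battery module is Category LB.
Watt-hour rating 144.1 Wh per cell meets the Category LB criterion (Lithium Cells), so the laptop battery module is Category LB.
Category LB net quantity: 1 unit + 2 units = 3 units.
3 units is within the rail limit of 4 units for Category LB.
Category CG quantity: 10 units.
Category CG has no per-package limit by rail.
The segregation rule (Category CR with Category LB) does not apply to Category LB with Category CG.
Every hazard category is within its rail limit and no segregation rule is violated.

Yes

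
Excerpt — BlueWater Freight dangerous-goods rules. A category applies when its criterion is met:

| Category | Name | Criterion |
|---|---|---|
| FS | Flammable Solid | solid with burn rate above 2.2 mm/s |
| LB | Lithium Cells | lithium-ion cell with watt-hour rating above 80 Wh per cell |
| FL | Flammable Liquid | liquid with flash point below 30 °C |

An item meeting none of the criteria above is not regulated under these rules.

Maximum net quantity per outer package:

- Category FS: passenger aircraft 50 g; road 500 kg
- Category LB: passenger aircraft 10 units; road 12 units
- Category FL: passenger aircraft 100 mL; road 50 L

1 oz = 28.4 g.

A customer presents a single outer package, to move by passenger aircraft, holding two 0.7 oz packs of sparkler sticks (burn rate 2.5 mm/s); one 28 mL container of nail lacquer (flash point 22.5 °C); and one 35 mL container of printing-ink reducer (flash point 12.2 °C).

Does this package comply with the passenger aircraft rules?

Burn rate 2.5 mm/s meets the Category FS criterion (Flammable Solid), so the sparkler sticks are Category FS.
With flash point 22.5 °C (< 30 °C), the nail lacquer falls in Category FL.
Printing-ink reducer: flash point 12.2 °C < 30 °C → Category FL (Flammable Liquid).
Category FL net quantity: 28 mL + 35 mL = 63 mL.
63 mL ≤ 100 mL (passenger aircraft limit, Category FL) — within limit.
Category FS quantity: two 0.7 oz packs = 39.76 g.
That is within the Category FS passenger aircraft limit of 50 g.
Every hazard category is within its passenger aircraft limit and no segregation rule is violated.

Yes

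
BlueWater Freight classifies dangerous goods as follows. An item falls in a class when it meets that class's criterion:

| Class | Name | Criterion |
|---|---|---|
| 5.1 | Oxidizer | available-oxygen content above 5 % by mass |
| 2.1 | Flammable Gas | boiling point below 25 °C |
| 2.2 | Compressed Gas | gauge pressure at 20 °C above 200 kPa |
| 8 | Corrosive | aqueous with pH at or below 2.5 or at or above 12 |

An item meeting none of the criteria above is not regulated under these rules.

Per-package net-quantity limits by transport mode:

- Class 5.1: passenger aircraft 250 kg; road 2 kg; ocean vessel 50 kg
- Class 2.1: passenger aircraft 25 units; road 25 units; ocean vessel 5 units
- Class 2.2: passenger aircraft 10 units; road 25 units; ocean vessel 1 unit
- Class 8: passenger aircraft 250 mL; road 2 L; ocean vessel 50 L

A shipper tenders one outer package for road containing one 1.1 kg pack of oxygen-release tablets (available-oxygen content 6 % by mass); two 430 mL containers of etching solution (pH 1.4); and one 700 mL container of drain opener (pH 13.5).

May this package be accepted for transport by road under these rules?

Yes

The oxygen-release tablets have available-oxygen content 6 % by mass, which is > 5 % by mass, so they are Class 5.1 (Oxidizer).
Etching solution: pH 1.4 ≤ 2.5 → Class 8 (Corrosive).
Drain opener: pH 13.5 ≥ 12 → Class 8 (Corrosive).
Total Class 8: (two 430 mL containers = 860 mL) + 700 mL = 1.56 L.
1.56 L ≤ 2 L (road limit, Class 8) — within limit.
Class 5.1 quantity: 1.1 kg.
1.1 kg is within the road limit of 2 kg for Class 5.1.
Every hazard class is within its road limit and no segregation rule is violated.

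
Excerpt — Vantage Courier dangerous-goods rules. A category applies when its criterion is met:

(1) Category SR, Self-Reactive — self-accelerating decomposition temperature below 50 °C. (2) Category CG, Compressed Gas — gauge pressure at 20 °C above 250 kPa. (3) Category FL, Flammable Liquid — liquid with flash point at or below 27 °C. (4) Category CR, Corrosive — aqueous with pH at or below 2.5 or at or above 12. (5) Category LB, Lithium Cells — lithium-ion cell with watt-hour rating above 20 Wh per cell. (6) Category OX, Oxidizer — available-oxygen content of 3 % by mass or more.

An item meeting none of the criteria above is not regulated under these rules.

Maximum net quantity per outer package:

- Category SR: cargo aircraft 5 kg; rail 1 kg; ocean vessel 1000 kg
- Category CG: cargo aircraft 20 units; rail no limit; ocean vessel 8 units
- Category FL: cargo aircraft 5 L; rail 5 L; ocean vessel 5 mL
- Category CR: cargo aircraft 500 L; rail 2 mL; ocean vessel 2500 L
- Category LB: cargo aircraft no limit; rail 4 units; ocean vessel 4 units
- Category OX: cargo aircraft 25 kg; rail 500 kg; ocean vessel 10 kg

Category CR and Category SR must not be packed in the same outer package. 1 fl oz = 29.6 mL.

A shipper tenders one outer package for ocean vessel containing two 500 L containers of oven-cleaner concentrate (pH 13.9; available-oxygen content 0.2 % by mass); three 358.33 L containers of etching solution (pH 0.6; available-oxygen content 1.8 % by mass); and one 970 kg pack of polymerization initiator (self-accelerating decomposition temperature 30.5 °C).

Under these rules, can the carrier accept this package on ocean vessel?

No

The oven-cleaner concentrate has pH 13.9, which is ≥ 12, so it is Category CR (Corrosive).
The etching solution has pH 0.6, which is ≤ 2.5, so it is Category CR (Corrosive).
Polymerization initiator: self-accelerating decomposition temperature 30.5 °C < 50 °C → Category SR (Self-Reactive).
Total Category CR: (two 500 L containers = 1000 L) + (three 358.33 L containers = 1074.99 L) = 2074.99 L.
2074.99 L is within the ocean vessel limit of 2500 L for Category CR.
Category SR quantity: 970 kg.
970 kg is within the ocean vessel limit of 1000 kg for Category SR.
Category CR and Category SR may not share an outer package.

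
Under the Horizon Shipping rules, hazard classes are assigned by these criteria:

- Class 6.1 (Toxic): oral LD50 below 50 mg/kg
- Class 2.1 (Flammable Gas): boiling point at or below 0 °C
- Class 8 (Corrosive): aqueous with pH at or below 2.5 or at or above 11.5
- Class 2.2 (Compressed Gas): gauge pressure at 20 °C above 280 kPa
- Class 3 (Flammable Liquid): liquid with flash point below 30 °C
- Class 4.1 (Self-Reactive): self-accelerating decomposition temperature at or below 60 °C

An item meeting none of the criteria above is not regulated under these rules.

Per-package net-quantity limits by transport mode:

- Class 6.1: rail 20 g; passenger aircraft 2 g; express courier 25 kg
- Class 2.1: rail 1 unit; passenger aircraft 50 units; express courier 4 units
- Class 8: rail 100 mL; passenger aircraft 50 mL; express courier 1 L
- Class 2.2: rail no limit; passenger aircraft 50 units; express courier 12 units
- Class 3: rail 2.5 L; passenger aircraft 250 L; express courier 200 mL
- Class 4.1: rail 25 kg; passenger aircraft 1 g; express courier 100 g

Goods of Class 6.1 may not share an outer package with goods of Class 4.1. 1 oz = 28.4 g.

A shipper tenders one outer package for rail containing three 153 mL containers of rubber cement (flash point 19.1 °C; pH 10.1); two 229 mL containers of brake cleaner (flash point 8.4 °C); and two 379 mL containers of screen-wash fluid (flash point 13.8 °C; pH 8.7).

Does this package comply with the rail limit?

Rubber cement: flash point 19.1 °C < 30 °C → Class 3 (Flammable Liquid).
Brake cleaner: flash point 8.4 °C < 30 °C → Class 3 (Flammable Liquid).
Screen-wash fluid: flash point 13.8 °C < 30 °C → Class 3 (Flammable Liquid).
Total Class 3: (three 153 mL containers = 459 mL) + (two 229 mL containers = 458 mL) + (two 379 mL containers = 758 mL) = 1.675 L.
1.675 L is within the rail limit of 2.5 L for Class 3.

Yes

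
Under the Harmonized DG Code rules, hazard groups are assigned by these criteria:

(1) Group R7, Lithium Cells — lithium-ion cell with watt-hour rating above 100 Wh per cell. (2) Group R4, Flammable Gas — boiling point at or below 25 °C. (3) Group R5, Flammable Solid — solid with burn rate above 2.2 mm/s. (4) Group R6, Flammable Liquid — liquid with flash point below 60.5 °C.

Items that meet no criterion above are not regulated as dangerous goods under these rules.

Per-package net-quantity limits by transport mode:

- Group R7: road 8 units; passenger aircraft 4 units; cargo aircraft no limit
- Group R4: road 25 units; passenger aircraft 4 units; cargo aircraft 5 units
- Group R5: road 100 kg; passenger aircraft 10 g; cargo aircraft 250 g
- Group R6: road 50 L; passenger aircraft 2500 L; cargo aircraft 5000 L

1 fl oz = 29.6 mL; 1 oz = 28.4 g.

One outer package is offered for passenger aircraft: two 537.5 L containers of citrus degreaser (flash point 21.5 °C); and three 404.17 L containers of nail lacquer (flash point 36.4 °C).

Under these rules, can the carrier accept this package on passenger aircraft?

Yes

The citrus degreaser has flash point 21.5 °C, which is < 60.5 °C, so it is Group R6 (Flammable Liquid).
The nail lacquer has flash point 36.4 °C, which is < 60.5 °C, so it is Group R6 (Flammable Liquid).
Group R6 net quantity: (two 537.5 L containers = 1075 L) + (three 404.17 L containers = 1212.51 L) = 2287.51 L.
2287.51 L ≤ 2500 L (passenger aircraft limit, Group R6) — within limit.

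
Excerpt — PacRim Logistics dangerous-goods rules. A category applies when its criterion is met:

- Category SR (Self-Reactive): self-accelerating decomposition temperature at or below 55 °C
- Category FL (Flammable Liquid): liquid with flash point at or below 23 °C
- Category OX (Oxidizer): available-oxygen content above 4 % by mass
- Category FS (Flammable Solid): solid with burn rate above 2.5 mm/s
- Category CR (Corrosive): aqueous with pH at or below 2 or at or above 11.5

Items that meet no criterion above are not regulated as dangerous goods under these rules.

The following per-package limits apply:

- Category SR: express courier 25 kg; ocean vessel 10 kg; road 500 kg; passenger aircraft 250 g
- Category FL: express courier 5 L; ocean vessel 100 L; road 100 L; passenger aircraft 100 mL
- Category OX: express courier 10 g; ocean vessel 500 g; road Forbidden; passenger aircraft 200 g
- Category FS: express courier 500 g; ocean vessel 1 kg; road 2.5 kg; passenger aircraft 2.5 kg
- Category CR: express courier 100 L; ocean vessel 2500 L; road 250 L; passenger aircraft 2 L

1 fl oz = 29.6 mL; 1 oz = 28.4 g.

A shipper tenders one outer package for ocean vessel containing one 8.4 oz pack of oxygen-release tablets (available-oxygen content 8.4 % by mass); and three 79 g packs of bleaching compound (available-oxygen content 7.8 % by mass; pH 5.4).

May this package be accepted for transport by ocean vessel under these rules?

Yes

The oxygen-release tablets have available-oxygen content 8.4 % by mass, which is > 4 % by mass, so they are Category OX (Oxidizer).
Bleaching compound: available-oxygen content 7.8 % by mass > 4 % by mass → Category OX (Oxidizer).
Category OX net quantity: (one 8.4 oz pack = 238.56 g) + (three 79 g packs = 237 g) = 475.56 g.
That is within the Category OX ocean vessel limit of 500 g.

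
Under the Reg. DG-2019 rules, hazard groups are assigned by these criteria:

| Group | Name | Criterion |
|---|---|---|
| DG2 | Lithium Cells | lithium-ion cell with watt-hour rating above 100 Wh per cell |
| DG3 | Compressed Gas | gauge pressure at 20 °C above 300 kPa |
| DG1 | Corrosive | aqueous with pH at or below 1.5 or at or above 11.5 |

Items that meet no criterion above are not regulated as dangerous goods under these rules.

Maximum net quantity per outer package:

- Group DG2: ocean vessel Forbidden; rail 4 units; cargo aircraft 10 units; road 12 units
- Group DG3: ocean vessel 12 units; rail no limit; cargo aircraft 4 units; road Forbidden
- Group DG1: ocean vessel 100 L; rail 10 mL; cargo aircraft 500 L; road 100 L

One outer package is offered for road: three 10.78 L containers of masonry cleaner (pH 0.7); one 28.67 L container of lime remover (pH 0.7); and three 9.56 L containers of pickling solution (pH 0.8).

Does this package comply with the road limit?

pH 0.7 meets the Group DG1 criterion (Corrosive), so the masonry cleaner is Group DG1.
The lime remover has pH 0.7, which is ≤ 1.5, so it is Group DG1 (Corrosive).
Pickling solution: pH 0.8 ≤ 1.5 → Group DG1 (Corrosive).
Total Group DG1: (three 10.78 L containers = 32.34 L) + 28.67 L + (three 9.56 L containers = 28.68 L) = 89.69 L.
That is within the Group DG1 road limit of 100 L.

Yes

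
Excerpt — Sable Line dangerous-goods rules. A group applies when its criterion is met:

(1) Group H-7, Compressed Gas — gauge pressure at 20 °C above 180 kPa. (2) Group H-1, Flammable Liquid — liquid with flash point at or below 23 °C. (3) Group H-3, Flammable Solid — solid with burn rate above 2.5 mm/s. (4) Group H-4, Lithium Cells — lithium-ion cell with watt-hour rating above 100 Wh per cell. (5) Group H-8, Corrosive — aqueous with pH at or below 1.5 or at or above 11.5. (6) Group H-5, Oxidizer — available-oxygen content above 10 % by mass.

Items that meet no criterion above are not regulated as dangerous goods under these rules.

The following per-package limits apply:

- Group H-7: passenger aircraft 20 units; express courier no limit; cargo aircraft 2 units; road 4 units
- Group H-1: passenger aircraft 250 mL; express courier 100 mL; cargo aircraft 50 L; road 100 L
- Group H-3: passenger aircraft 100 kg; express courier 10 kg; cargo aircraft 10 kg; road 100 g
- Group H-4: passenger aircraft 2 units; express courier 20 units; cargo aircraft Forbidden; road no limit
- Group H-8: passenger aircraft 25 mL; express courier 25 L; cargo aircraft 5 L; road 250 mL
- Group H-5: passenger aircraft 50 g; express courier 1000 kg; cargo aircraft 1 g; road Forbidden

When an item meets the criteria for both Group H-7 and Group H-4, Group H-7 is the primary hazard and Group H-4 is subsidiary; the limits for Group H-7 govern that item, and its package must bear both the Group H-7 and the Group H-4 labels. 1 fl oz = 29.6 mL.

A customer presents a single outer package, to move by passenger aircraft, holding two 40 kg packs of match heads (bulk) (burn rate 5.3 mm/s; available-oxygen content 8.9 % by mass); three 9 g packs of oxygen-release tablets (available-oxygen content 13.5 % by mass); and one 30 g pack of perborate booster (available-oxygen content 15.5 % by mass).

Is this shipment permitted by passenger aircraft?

Burn rate 5.3 mm/s meets the Group H-3 criterion (Flammable Solid), so the match heads (bulk) are Group H-3.
Oxygen-release tablets: available-oxygen content 13.5 % by mass > 10 % by mass → Group H-5 (Oxidizer).
The perborate booster has available-oxygen content 15.5 % by mass, which is > 10 % by mass, so it is Group H-5 (Oxidizer).
Total Group H-5: (three 9 g packs = 27 g) + 30 g = 57 g.
57 g > 50 g (passenger aircraft limit, Group H-5) — over the limit.
Group H-3 quantity: two 40 kg packs = 80 kg.
That is within the Group H-3 passenger aircraft limit of 100 kg.

No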